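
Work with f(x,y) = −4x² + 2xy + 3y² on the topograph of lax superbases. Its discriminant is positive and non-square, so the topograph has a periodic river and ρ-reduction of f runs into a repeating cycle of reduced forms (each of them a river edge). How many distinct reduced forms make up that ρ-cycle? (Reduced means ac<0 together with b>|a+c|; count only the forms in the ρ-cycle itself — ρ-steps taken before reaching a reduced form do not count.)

D = 52, ⌊√D⌋ = 7
river: ρ → (3,4,-3)
river: ρ → (-3,2,4)
river: ρ → (4,6,-1)
river: ρ → (-1,6,4)
river: ρ → (4,2,-3)
river: ρ → (-3,4,3)
river: ρ → (3,2,-4)
river: ρ → (-4,6,1)
river: ρ → (1,6,-4)
river: ρ → (-4,2,3)
ρ-cycle length = 10 (tail of 0 descent steps not counted)

10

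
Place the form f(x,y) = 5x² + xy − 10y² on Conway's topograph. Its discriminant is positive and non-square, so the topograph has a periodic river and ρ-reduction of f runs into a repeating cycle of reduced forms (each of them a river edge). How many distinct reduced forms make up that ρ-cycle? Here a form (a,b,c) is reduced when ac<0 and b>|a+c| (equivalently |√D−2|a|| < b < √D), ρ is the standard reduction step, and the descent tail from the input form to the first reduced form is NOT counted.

D = 201, ⌊√D⌋ = 14
descent: ρ → (-10,-1,5)
descent: ρ → (5,11,-4)  [lands on river]
river: ρ → (-4,13,2)
river: ρ → (2,11,-10)
river: ρ → (-10,9,3)
river: ρ → (3,9,-10)
river: ρ → (-10,11,2)
river: ρ → (2,13,-4)
river: ρ → (-4,11,5)
river: ρ → (5,9,-6)
river: ρ → (-6,3,8)
river: ρ → (8,13,-1)
river: ρ → (-1,13,8)
river: ρ → (8,3,-6)
river: ρ → (-6,9,5)
ρ-cycle length = 14 (tail of 2 descent steps not counted)

14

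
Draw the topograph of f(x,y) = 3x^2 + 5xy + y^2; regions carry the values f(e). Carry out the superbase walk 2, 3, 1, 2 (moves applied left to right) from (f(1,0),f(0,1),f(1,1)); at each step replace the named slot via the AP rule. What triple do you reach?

start (3,1,9) = (f(1,0),f(0,1),f(1,1))
replace slot 2: 2·(3+9) − 1 = 23 → (3,23,9)
replace slot 3: 2·(3+23) − 9 = 43 → (3,23,43)
replace slot 1: 2·(23+43) − 3 = 129 → (129,23,43)
replace slot 2: 2·(129+43) − 23 = 321 → (129,321,43)

129,321,43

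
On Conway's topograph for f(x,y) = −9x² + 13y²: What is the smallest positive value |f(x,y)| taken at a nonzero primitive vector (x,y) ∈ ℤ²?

descent: ρ → (13,0,-9)
descent: ρ → (-9,18,4)  [lands on river]
river: ρ → (4,14,-17)
river: ρ → (-17,20,1)
river: ρ → (1,20,-17)
river: ρ → (-17,14,4)
river: ρ → (4,18,-9)
closes: descent 2, river 6
min |a| on river = 1

1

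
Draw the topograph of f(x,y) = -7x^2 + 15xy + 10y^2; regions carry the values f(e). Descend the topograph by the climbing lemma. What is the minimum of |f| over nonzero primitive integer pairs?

river: ρ → (10,5,-12)
river: ρ → (-12,19,3)
river: ρ → (3,17,-18)
river: ρ → (-18,19,2)
river: ρ → (2,21,-8)
river: ρ → (-8,11,12)
river: ρ → (12,13,-7)
river: ρ → (-7,15,10)
closes: descent 0, river 8
min |a| on river = 2

2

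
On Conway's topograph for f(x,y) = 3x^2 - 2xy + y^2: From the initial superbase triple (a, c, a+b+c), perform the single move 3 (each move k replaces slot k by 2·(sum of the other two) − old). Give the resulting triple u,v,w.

start (3,1,2) = (f(1,0),f(0,1),f(1,1))
replace slot 3: 2·(3+1) − 2 = 6 → (3,1,6)

3,1,6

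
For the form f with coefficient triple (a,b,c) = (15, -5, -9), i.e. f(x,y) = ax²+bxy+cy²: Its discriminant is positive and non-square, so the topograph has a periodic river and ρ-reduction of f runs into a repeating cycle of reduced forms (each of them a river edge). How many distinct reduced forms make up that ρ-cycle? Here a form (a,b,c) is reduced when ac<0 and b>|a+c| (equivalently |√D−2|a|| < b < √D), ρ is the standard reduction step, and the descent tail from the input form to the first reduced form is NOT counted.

D = 565, ⌊√D⌋ = 23
descent: ρ → (-9,23,1)  [lands on river]
river: ρ → (1,23,-9)
river: ρ → (-9,13,11)
river: ρ → (11,9,-11)
river: ρ → (-11,13,9)
river: ρ → (9,23,-1)
river: ρ → (-1,23,9)
river: ρ → (9,13,-11)
river: ρ → (-11,9,11)
river: ρ → (11,13,-9)
ρ-cycle length = 10 (tail of 1 descent step not counted)

10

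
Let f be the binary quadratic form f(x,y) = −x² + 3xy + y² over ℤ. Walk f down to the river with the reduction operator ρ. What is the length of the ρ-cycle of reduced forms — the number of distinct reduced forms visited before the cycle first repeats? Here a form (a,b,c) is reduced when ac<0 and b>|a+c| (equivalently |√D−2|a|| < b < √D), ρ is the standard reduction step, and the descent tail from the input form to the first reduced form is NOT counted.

D = 13, ⌊√D⌋ = 3
river: ρ → (1,3,-1)
river: ρ → (-1,3,1)
ρ-cycle length = 2 (tail of 0 descent steps not counted)

2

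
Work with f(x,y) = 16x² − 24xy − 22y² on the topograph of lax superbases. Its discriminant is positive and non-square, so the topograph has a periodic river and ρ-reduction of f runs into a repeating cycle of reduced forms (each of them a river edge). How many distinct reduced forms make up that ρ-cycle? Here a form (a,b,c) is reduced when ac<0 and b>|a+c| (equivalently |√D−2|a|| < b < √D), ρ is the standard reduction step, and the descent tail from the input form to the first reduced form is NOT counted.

D = 1984, ⌊√D⌋ = 44
descent: ρ → (-22,24,16)  [lands on river]
river: ρ → (16,40,-6)
river: ρ → (-6,44,2)
river: ρ → (2,44,-6)
river: ρ → (-6,40,16)
river: ρ → (16,24,-22)
river: ρ → (-22,20,18)
river: ρ → (18,16,-24)
river: ρ → (-24,32,10)
river: ρ → (10,28,-30)
river: ρ → (-30,32,8)
river: ρ → (8,32,-30)
river: ρ → (-30,28,10)
river: ρ → (10,32,-24)
river: ρ → (-24,16,18)
river: ρ → (18,20,-22)
ρ-cycle length = 16 (tail of 1 descent step not counted)

16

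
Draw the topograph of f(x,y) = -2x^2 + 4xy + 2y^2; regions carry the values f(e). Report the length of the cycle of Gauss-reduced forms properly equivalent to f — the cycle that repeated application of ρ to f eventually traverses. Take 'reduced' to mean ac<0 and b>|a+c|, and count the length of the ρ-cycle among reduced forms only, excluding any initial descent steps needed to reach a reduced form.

D = 32, ⌊√D⌋ = 5
river: ρ → (2,4,-2)
river: ρ → (-2,4,2)
ρ-cycle length = 2 (tail of 0 descent steps not counted)

2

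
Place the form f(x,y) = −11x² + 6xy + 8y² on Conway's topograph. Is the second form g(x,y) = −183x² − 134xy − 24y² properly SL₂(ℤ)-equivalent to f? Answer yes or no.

D₁ = 388, D₂ = 388
river cycle of f (length 22): (8, 10, -9), (-9, 8, 9), (9, 10, -8), (-8, 6, 11), (11, 16, -3), (-3, 14, 16), (16, 18, -1), (-1, 18, 16), (16, 14, -3), (-3, 16, 11), … (12 more)
river cycle of g (length 22): (3, 16, -11), (-11, 6, 8), (8, 10, -9), (-9, 8, 9), (9, 10, -8), (-8, 6, 11), (11, 16, -3), (-3, 14, 16), (16, 18, -1), (-1, 18, 16), … (12 more)
cycles coincide ⇒ equivalent

yes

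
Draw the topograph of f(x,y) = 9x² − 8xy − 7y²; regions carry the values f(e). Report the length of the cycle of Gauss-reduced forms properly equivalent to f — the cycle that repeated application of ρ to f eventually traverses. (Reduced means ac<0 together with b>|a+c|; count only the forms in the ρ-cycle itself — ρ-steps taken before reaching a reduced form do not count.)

D = 316, ⌊√D⌋ = 17
descent: ρ → (-7,8,9)  [lands on river]
river: ρ → (9,10,-6)
river: ρ → (-6,14,5)
river: ρ → (5,16,-3)
river: ρ → (-3,14,10)
river: ρ → (10,6,-7)
ρ-cycle length = 6 (tail of 1 descent step not counted)

6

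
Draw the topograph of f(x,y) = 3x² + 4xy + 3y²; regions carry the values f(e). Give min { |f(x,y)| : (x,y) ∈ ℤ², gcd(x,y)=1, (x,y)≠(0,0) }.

translate: b→-2 (≡4 mod 6), so (3,4,3)→(3,-2,2)
flip: (3,-2,2)→(2,2,3)
reduced (well bottom): (2,2,3) with a≤c, −a<b≤a
well minimum = a = 2

2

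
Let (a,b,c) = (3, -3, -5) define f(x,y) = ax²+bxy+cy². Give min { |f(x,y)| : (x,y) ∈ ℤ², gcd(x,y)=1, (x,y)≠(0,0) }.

descent: ρ → (-5,3,3)  [lands on river]
river: ρ → (3,3,-5)
river: ρ → (-5,7,1)
river: ρ → (1,7,-5)
closes: descent 1, river 4
min |a| on river = 1

1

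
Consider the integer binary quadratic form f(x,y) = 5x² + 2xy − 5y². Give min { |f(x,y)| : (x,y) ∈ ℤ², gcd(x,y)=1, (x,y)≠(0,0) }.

river: ρ → (-5,8,2)
river: ρ → (2,8,-5)
river: ρ → (-5,2,5)
river: ρ → (5,8,-2)
river: ρ → (-2,8,5)
river: ρ → (5,2,-5)
closes: descent 0, river 6
min |a| on river = 2

2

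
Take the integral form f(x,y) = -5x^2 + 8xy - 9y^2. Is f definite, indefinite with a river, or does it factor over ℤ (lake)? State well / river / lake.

D = b²−4ac = 8² − 4·(-5)·(-9) = -116
D < 0 ⇒ definite ⇒ every region one sign ⇒ single well

well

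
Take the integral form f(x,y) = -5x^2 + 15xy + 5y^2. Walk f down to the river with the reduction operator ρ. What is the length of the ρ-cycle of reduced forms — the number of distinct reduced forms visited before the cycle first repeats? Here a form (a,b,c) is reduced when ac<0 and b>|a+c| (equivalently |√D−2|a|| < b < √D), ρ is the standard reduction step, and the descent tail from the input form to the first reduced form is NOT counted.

D = 325, ⌊√D⌋ = 18
river: ρ → (5,15,-5)
river: ρ → (-5,15,5)
ρ-cycle length = 2 (tail of 0 descent steps not counted)

2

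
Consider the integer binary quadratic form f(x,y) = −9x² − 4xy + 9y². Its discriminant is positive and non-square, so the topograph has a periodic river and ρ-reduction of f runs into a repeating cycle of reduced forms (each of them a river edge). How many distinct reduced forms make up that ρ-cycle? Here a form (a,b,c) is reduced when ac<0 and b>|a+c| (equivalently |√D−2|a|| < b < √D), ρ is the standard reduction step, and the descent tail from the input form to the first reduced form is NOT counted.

D = 340, ⌊√D⌋ = 18
descent: ρ → (9,4,-9)  [lands on river]
river: ρ → (-9,14,4)
river: ρ → (4,18,-1)
river: ρ → (-1,18,4)
river: ρ → (4,14,-9)
river: ρ → (-9,4,9)
river: ρ → (9,14,-4)
river: ρ → (-4,18,1)
river: ρ → (1,18,-4)
river: ρ → (-4,14,9)
ρ-cycle length = 10 (tail of 1 descent step not counted)

10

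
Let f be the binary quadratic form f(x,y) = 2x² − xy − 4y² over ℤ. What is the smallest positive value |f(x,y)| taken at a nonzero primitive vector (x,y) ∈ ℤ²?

descent: ρ → (-4,1,2)
descent: ρ → (2,3,-3)  [lands on river]
river: ρ → (-3,3,2)
river: ρ → (2,5,-1)
river: ρ → (-1,5,2)
closes: descent 2, river 4
min |a| on river = 1

1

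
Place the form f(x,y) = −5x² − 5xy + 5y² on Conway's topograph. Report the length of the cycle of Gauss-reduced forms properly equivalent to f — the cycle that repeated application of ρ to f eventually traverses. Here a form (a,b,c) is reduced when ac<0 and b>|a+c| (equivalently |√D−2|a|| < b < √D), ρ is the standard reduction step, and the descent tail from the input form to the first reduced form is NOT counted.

D = 125, ⌊√D⌋ = 11
descent: ρ → (5,5,-5)  [lands on river]
river: ρ → (-5,5,5)
ρ-cycle length = 2 (tail of 1 descent step not counted)

2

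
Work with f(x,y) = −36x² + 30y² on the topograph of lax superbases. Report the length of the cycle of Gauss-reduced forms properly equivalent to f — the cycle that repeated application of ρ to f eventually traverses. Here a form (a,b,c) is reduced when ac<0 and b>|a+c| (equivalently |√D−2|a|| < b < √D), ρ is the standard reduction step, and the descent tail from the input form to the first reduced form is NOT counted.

D = 4320, ⌊√D⌋ = 65
descent: ρ → (30,60,-6)  [lands on river]
river: ρ → (-6,60,30)
ρ-cycle length = 2 (tail of 1 descent step not counted)

2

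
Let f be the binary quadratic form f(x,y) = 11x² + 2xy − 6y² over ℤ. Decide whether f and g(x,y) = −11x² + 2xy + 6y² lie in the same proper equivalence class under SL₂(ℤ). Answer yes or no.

D₁ = 268, D₂ = 268
river cycle of f (length 10): (-6, 10, 7), (7, 4, -9), (-9, 14, 2), (2, 14, -9), (-9, 4, 7), (7, 10, -6), (-6, 14, 3), (3, 16, -1), (-1, 16, 3), (3, 14, -6)
river cycle of g (length 10): (6, 10, -7), (-7, 4, 9), (9, 14, -2), (-2, 14, 9), (9, 4, -7), (-7, 10, 6), (6, 14, -3), (-3, 16, 1), (1, 16, -3), (-3, 14, 6)
cycles differ ⇒ inequivalent

no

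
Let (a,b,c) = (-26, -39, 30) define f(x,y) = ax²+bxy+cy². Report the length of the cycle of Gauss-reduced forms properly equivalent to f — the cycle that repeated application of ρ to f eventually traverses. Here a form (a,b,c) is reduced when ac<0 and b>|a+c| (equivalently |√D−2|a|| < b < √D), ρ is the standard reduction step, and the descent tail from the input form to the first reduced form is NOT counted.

D = 4641, ⌊√D⌋ = 68
descent: ρ → (30,39,-26)  [lands on river]
river: ρ → (-26,65,4)
river: ρ → (4,63,-42)
river: ρ → (-42,21,25)
river: ρ → (25,29,-38)
river: ρ → (-38,47,16)
river: ρ → (16,49,-35)
river: ρ → (-35,21,30)
ρ-cycle length = 8 (tail of 1 descent step not counted)

8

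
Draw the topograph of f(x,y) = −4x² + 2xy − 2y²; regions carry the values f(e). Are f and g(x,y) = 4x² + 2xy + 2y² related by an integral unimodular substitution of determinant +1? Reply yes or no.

D₁ = -28, D₂ = -28
f is negative-definite; reduce −f:
−f: flip: (4,-2,2)→(2,2,4)
−f: reduced (well bottom): (2,2,4) with a≤c, −a<b≤a
flip sign back: reduced form of f is (-2,-2,-4)
g: flip: (4,2,2)→(2,-2,4)
g: translate: b→2 (≡-2 mod 4), so (2,-2,4)→(2,2,4)
g: reduced (well bottom): (2,2,4) with a≤c, −a<b≤a
reduced forms (-2, -2, -4) vs (2, 2, 4) ⇒ inequivalent

no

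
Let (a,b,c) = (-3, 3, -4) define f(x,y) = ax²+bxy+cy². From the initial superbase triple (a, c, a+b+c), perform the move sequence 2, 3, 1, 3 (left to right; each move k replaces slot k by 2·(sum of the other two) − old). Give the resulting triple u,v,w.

start (-3,-4,-4) = (f(1,0),f(0,1),f(1,1))
replace slot 2: 2·((-3)+(-4)) − (-4) = -10 → (-3,-10,-4)
replace slot 3: 2·((-3)+(-10)) − (-4) = -22 → (-3,-10,-22)
replace slot 1: 2·((-10)+(-22)) − (-3) = -61 → (-61,-10,-22)
replace slot 3: 2·((-61)+(-10)) − (-22) = -120 → (-61,-10,-120)

-61,-10,-120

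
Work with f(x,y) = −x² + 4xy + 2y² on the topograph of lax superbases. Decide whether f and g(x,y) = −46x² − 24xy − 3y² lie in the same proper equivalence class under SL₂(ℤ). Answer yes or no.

D₁ = 24, D₂ = 24
river cycle of f (length 2): (2, 4, -1), (-1, 4, 2)
river cycle of g (length 2): (2, 4, -1), (-1, 4, 2)
cycles coincide ⇒ equivalent

yes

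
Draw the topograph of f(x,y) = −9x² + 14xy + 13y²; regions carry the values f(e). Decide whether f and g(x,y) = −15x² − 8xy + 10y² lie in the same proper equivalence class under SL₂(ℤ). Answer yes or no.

D₁ = 664, D₂ = 664
river cycle of f (length 22): (13, 12, -10), (-10, 8, 15), (15, 22, -3), (-3, 20, 22), (22, 24, -1), (-1, 24, 22), (22, 20, -3), (-3, 22, 15), (15, 8, -10), (-10, 12, 13), … (12 more)
river cycle of g (length 22): (10, 8, -15), (-15, 22, 3), (3, 20, -22), (-22, 24, 1), (1, 24, -22), (-22, 20, 3), (3, 22, -15), (-15, 8, 10), (10, 12, -13), (-13, 14, 9), … (12 more)
cycles differ ⇒ inequivalent

no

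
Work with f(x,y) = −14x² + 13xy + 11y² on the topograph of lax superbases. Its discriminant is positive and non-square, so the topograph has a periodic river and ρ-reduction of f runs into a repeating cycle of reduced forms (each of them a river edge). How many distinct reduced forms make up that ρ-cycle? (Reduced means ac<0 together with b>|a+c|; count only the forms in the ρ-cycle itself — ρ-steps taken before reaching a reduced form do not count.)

D = 785, ⌊√D⌋ = 28
river: ρ → (11,9,-16)
river: ρ → (-16,23,4)
river: ρ → (4,25,-10)
river: ρ → (-10,15,14)
river: ρ → (14,13,-11)
river: ρ → (-11,9,16)
river: ρ → (16,23,-4)
river: ρ → (-4,25,10)
river: ρ → (10,15,-14)
river: ρ → (-14,13,11)
ρ-cycle length = 10 (tail of 0 descent steps not counted)

10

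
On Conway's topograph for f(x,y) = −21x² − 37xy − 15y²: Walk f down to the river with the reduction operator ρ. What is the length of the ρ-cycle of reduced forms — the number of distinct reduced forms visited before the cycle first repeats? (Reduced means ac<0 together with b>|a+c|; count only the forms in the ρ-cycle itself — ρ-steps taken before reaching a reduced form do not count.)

D = 109, ⌊√D⌋ = 10
descent: ρ → (-15,7,1)
descent: ρ → (1,9,-7)  [lands on river]
river: ρ → (-7,5,3)
river: ρ → (3,7,-5)
river: ρ → (-5,3,5)
river: ρ → (5,7,-3)
river: ρ → (-3,5,7)
river: ρ → (7,9,-1)
river: ρ → (-1,9,7)
river: ρ → (7,5,-3)
river: ρ → (-3,7,5)
river: ρ → (5,3,-5)
river: ρ → (-5,7,3)
river: ρ → (3,5,-7)
river: ρ → (-7,9,1)
ρ-cycle length = 14 (tail of 2 descent steps not counted)

14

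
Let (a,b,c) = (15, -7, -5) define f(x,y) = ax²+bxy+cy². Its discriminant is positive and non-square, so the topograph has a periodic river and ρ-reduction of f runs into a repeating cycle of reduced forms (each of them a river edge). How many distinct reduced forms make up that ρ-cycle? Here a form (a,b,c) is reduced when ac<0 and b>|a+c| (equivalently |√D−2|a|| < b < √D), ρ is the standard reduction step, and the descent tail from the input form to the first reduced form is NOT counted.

D = 349, ⌊√D⌋ = 18
descent: ρ → (-5,17,3)  [lands on river]
river: ρ → (3,13,-15)
river: ρ → (-15,17,1)
river: ρ → (1,17,-15)
river: ρ → (-15,13,3)
river: ρ → (3,17,-5)
river: ρ → (-5,13,9)
river: ρ → (9,5,-9)
river: ρ → (-9,13,5)
river: ρ → (5,17,-3)
river: ρ → (-3,13,15)
river: ρ → (15,17,-1)
river: ρ → (-1,17,15)
river: ρ → (15,13,-3)
river: ρ → (-3,17,5)
river: ρ → (5,13,-9)
river: ρ → (-9,5,9)
river: ρ → (9,13,-5)
ρ-cycle length = 18 (tail of 1 descent step not counted)

18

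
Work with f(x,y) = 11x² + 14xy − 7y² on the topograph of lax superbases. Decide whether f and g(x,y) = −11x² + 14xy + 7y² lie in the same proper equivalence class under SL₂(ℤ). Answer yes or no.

D₁ = 504, D₂ = 504
river cycle of f (length 10): (-7, 14, 11), (11, 8, -10), (-10, 12, 9), (9, 6, -13), (-13, 20, 2), (2, 20, -13), (-13, 6, 9), (9, 12, -10), (-10, 8, 11), (11, 14, -7)
river cycle of g (length 10): (7, 14, -11), (-11, 8, 10), (10, 12, -9), (-9, 6, 13), (13, 20, -2), (-2, 20, 13), (13, 6, -9), (-9, 12, 10), (10, 8, -11), (-11, 14, 7)
cycles differ ⇒ inequivalent

no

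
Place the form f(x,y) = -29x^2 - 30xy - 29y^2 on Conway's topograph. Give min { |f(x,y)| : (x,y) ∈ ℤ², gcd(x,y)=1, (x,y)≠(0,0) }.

translate: b→-28 (≡30 mod 58), so (29,30,29)→(29,-28,28)
flip: (29,-28,28)→(28,28,29)
reduced (well bottom): (28,28,29) with a≤c, −a<b≤a
well minimum |f| = |-28| = 28 (negative-definite)

28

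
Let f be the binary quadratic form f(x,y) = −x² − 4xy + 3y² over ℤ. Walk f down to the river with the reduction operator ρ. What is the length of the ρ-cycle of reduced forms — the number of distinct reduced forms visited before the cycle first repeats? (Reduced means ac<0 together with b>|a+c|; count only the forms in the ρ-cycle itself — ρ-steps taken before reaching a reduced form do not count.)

D = 28, ⌊√D⌋ = 5
descent: ρ → (3,4,-1)  [lands on river]
river: ρ → (-1,4,3)
river: ρ → (3,2,-2)
river: ρ → (-2,2,3)
ρ-cycle length = 4 (tail of 1 descent step not counted)

4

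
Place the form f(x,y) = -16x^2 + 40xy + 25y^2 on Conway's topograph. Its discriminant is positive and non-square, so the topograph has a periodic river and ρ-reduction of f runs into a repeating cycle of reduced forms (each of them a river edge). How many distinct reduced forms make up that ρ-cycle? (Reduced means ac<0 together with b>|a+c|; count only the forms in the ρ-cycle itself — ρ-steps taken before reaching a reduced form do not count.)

D = 3200, ⌊√D⌋ = 56
river: ρ → (25,10,-31)
river: ρ → (-31,52,4)
river: ρ → (4,52,-31)
river: ρ → (-31,10,25)
river: ρ → (25,40,-16)
river: ρ → (-16,56,1)
river: ρ → (1,56,-16)
river: ρ → (-16,40,25)
ρ-cycle length = 8 (tail of 0 descent steps not counted)

8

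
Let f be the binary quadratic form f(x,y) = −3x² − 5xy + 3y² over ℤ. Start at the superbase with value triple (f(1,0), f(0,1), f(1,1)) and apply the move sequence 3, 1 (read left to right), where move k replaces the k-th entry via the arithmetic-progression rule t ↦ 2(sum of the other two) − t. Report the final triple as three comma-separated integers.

start (-3,3,-5) = (f(1,0),f(0,1),f(1,1))
replace slot 3: 2·((-3)+3) − (-5) = 5 → (-3,3,5)
replace slot 1: 2·(3+5) − (-3) = 19 → (19,3,5)

19,3,5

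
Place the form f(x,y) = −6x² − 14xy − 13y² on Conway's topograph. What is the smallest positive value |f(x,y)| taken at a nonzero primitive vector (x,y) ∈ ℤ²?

translate: b→2 (≡14 mod 12), so (6,14,13)→(6,2,5)
flip: (6,2,5)→(5,-2,6)
reduced (well bottom): (5,-2,6) with a≤c, −a<b≤a
well minimum |f| = |-5| = 5 (negative-definite)

5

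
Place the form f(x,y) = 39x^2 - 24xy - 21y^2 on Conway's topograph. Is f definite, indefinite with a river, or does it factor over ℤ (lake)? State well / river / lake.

D = b²−4ac = (-24)² − 4·39·(-21) = 3852
D > 0 non-square ⇒ indefinite ⇒ periodic river

river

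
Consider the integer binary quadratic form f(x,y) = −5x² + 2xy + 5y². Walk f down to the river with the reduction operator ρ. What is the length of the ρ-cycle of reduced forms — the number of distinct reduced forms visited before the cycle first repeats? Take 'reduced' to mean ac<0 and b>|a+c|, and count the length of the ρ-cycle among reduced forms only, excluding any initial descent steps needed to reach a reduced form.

D = 104, ⌊√D⌋ = 10
river: ρ → (5,8,-2)
river: ρ → (-2,8,5)
river: ρ → (5,2,-5)
river: ρ → (-5,8,2)
river: ρ → (2,8,-5)
river: ρ → (-5,2,5)
ρ-cycle length = 6 (tail of 0 descent steps not counted)

6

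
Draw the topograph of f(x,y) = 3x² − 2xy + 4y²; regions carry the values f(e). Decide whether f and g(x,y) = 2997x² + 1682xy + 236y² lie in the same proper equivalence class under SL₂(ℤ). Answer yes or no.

D₁ = -44, D₂ = -44
f: reduced (well bottom): (3,-2,4) with a≤c, −a<b≤a
g: flip: (2997,1682,236)→(236,-1682,2997)
g: translate: b→206 (≡-1682 mod 472), so (236,-1682,2997)→(236,206,45)
g: flip: (236,206,45)→(45,-206,236)
g: translate: b→-26 (≡-206 mod 90), so (45,-206,236)→(45,-26,4)
g: flip: (45,-26,4)→(4,26,45)
g: translate: b→2 (≡26 mod 8), so (4,26,45)→(4,2,3)
g: flip: (4,2,3)→(3,-2,4)
g: reduced (well bottom): (3,-2,4) with a≤c, −a<b≤a
reduced forms (3, -2, 4) vs (3, -2, 4) ⇒ equivalent

yes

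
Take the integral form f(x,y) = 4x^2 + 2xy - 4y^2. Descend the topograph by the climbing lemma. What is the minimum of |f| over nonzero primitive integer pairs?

river: ρ → (-4,6,2)
river: ρ → (2,6,-4)
river: ρ → (-4,2,4)
river: ρ → (4,6,-2)
river: ρ → (-2,6,4)
river: ρ → (4,2,-4)
closes: descent 0, river 6
min |a| on river = 2

2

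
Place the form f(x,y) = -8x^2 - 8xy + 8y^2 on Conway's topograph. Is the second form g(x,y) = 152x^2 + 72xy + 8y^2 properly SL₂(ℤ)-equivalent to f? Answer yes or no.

D₁ = 320, D₂ = 320
river cycle of f (length 2): (8, 8, -8), (-8, 8, 8)
river cycle of g (length 2): (8, 8, -8), (-8, 8, 8)
cycles coincide ⇒ equivalent

yes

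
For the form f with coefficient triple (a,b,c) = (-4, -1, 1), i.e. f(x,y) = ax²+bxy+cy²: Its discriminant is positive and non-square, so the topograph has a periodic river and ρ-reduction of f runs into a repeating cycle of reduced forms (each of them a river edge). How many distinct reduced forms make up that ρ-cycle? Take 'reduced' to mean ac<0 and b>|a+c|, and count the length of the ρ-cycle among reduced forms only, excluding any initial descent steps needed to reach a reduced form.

D = 17, ⌊√D⌋ = 4
descent: ρ → (1,3,-2)  [lands on river]
river: ρ → (-2,1,2)
river: ρ → (2,3,-1)
river: ρ → (-1,3,2)
river: ρ → (2,1,-2)
river: ρ → (-2,3,1)
ρ-cycle length = 6 (tail of 1 descent step not counted)

6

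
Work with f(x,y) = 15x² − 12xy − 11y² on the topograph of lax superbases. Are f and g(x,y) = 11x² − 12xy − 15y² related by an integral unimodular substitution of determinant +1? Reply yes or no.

D₁ = 804, D₂ = 804
river cycle of f (length 14): (-11, 12, 15), (15, 18, -8), (-8, 14, 19), (19, 24, -3), (-3, 24, 19), (19, 14, -8), (-8, 18, 15), (15, 12, -11), (-11, 10, 16), (16, 22, -5), … (4 more)
river cycle of g (length 14): (-15, 12, 11), (11, 10, -16), (-16, 22, 5), (5, 28, -1), (-1, 28, 5), (5, 22, -16), (-16, 10, 11), (11, 12, -15), (-15, 18, 8), (8, 14, -19), … (4 more)
cycles differ ⇒ inequivalent

no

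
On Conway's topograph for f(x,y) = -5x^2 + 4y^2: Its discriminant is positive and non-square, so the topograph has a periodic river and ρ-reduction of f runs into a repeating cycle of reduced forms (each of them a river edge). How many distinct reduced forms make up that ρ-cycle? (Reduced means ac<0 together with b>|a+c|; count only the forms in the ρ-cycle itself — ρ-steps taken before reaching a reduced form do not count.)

D = 80, ⌊√D⌋ = 8
descent: ρ → (4,8,-1)  [lands on river]
river: ρ → (-1,8,4)
ρ-cycle length = 2 (tail of 1 descent step not counted)

2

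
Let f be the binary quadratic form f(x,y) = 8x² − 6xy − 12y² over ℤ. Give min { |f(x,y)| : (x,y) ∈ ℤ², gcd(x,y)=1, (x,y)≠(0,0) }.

descent: ρ → (-12,6,8)  [lands on river]
river: ρ → (8,10,-10)
river: ρ → (-10,10,8)
river: ρ → (8,6,-12)
river: ρ → (-12,18,2)
river: ρ → (2,18,-12)
closes: descent 1, river 6
min |a| on river = 2

2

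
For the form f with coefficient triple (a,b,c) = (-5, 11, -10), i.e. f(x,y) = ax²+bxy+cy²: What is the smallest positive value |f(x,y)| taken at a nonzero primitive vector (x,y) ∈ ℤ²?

translate: b→-1 (≡-11 mod 10), so (5,-11,10)→(5,-1,4)
flip: (5,-1,4)→(4,1,5)
reduced (well bottom): (4,1,5) with a≤c, −a<b≤a
well minimum |f| = |-4| = 4 (negative-definite)

4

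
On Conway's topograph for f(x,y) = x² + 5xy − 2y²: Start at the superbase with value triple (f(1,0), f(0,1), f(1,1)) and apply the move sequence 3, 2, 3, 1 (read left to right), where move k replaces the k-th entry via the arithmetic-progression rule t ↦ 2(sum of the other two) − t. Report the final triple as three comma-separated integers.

start (1,-2,4) = (f(1,0),f(0,1),f(1,1))
replace slot 3: 2·(1+(-2)) − 4 = -6 → (1,-2,-6)
replace slot 2: 2·(1+(-6)) − (-2) = -8 → (1,-8,-6)
replace slot 3: 2·(1+(-8)) − (-6) = -8 → (1,-8,-8)
replace slot 1: 2·((-8)+(-8)) − 1 = -33 → (-33,-8,-8)

-33,-8,-8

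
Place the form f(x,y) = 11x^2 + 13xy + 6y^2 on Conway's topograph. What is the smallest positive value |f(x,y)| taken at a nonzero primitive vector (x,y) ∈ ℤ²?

translate: b→-9 (≡13 mod 22), so (11,13,6)→(11,-9,4)
flip: (11,-9,4)→(4,9,11)
translate: b→1 (≡9 mod 8), so (4,9,11)→(4,1,6)
reduced (well bottom): (4,1,6) with a≤c, −a<b≤a
well minimum = a = 4

4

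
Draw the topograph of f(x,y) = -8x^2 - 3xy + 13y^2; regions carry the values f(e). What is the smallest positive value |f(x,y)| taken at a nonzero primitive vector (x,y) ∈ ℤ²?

descent: ρ → (13,3,-8)
descent: ρ → (-8,13,8)  [lands on river]
river: ρ → (8,19,-2)
river: ρ → (-2,17,17)
river: ρ → (17,17,-2)
river: ρ → (-2,19,8)
river: ρ → (8,13,-8)
river: ρ → (-8,19,2)
river: ρ → (2,17,-17)
river: ρ → (-17,17,2)
river: ρ → (2,19,-8)
closes: descent 2, river 10
min |a| on river = 2

2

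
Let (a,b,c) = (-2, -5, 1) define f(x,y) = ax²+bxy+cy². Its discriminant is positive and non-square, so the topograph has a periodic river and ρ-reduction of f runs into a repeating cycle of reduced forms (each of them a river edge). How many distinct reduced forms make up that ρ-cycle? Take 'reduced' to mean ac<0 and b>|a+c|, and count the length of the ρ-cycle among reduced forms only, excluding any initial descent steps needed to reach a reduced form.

D = 33, ⌊√D⌋ = 5
descent: ρ → (1,5,-2)  [lands on river]
river: ρ → (-2,3,3)
river: ρ → (3,3,-2)
river: ρ → (-2,5,1)
ρ-cycle length = 4 (tail of 1 descent step not counted)

4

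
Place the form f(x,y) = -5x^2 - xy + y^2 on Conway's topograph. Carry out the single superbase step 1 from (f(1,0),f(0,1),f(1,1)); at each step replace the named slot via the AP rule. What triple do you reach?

start (-5,1,-5) = (f(1,0),f(0,1),f(1,1))
replace slot 1: 2·(1+(-5)) − (-5) = -3 → (-3,1,-5)

-3,1,-5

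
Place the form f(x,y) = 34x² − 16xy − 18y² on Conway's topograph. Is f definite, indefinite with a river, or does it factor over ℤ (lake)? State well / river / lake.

D = b²−4ac = (-16)² − 4·34·(-18) = 2704
D = 52² is a perfect square ⇒ form factors over ℤ ⇒ lakes

lake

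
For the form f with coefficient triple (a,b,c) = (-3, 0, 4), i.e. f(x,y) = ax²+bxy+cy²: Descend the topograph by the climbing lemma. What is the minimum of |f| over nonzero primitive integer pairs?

descent: ρ → (4,0,-3)
descent: ρ → (-3,6,1)  [lands on river]
river: ρ → (1,6,-3)
closes: descent 2, river 2
min |a| on river = 1

1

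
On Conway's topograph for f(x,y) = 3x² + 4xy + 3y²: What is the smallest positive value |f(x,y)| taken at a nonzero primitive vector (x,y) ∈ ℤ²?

translate: b→-2 (≡4 mod 6), so (3,4,3)→(3,-2,2)
flip: (3,-2,2)→(2,2,3)
reduced (well bottom): (2,2,3) with a≤c, −a<b≤a
well minimum = a = 2

2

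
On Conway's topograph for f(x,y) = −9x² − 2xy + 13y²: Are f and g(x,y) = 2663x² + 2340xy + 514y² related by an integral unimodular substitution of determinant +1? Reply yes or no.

D₁ = 472, D₂ = 472
river cycle of f (length 10): (-9, 16, 6), (6, 20, -3), (-3, 16, 18), (18, 20, -1), (-1, 20, 18), (18, 16, -3), (-3, 20, 6), (6, 16, -9), (-9, 20, 2), (2, 20, -9)
river cycle of g (length 10): (2, 20, -9), (-9, 16, 6), (6, 20, -3), (-3, 16, 18), (18, 20, -1), (-1, 20, 18), (18, 16, -3), (-3, 20, 6), (6, 16, -9), (-9, 20, 2)
cycles coincide ⇒ equivalent

yes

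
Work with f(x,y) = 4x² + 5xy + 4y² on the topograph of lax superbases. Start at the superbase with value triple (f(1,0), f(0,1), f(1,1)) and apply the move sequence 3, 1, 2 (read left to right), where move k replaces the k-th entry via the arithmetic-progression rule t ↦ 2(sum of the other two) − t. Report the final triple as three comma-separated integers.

start (4,4,13) = (f(1,0),f(0,1),f(1,1))
replace slot 3: 2·(4+4) − 13 = 3 → (4,4,3)
replace slot 1: 2·(4+3) − 4 = 10 → (10,4,3)
replace slot 2: 2·(10+3) − 4 = 22 → (10,22,3)

10,22,3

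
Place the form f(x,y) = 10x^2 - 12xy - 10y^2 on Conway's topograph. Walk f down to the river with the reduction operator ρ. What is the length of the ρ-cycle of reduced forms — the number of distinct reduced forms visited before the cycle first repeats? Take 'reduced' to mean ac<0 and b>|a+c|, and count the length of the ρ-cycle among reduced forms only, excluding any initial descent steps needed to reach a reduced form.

D = 544, ⌊√D⌋ = 23
descent: ρ → (-10,12,10)  [lands on river]
river: ρ → (10,8,-12)
river: ρ → (-12,16,6)
river: ρ → (6,20,-6)
river: ρ → (-6,16,12)
river: ρ → (12,8,-10)
ρ-cycle length = 6 (tail of 1 descent step not counted)

6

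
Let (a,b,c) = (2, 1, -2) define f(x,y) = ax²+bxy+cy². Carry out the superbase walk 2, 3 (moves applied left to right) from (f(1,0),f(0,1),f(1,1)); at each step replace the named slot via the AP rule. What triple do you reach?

start (2,-2,1) = (f(1,0),f(0,1),f(1,1))
replace slot 2: 2·(2+1) − (-2) = 8 → (2,8,1)
replace slot 3: 2·(2+8) − 1 = 19 → (2,8,19)

2,8,19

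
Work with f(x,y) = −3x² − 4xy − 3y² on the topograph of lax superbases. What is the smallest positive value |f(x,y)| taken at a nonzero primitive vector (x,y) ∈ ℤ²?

translate: b→-2 (≡4 mod 6), so (3,4,3)→(3,-2,2)
flip: (3,-2,2)→(2,2,3)
reduced (well bottom): (2,2,3) with a≤c, −a<b≤a
well minimum |f| = |-2| = 2 (negative-definite)

2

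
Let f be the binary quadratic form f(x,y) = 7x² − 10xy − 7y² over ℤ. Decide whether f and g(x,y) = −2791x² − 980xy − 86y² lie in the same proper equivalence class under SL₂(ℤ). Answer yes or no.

D₁ = 296, D₂ = 296
river cycle of f (length 10): (-7, 10, 7), (7, 4, -10), (-10, 16, 1), (1, 16, -10), (-10, 4, 7), (7, 10, -7), (-7, 4, 10), (10, 16, -1), (-1, 16, 10), (10, 4, -7)
river cycle of g (length 10): (-7, 10, 7), (7, 4, -10), (-10, 16, 1), (1, 16, -10), (-10, 4, 7), (7, 10, -7), (-7, 4, 10), (10, 16, -1), (-1, 16, 10), (10, 4, -7)
cycles coincide ⇒ equivalent

yes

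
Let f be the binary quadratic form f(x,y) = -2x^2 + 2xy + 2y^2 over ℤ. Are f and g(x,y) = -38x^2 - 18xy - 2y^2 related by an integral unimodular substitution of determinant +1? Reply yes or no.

D₁ = 20, D₂ = 20
river cycle of f (length 2): (2, 2, -2), (-2, 2, 2)
river cycle of g (length 2): (-2, 2, 2), (2, 2, -2)
cycles coincide ⇒ equivalent

yes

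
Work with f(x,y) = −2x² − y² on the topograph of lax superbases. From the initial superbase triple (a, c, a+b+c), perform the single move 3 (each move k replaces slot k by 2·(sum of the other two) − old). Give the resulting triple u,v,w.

start (-2,-1,-3) = (f(1,0),f(0,1),f(1,1))
replace slot 3: 2·((-2)+(-1)) − (-3) = -3 → (-2,-1,-3)

-2,-1,-3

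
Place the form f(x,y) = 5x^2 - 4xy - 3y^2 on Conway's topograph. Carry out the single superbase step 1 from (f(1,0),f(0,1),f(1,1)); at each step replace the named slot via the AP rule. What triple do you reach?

start (5,-3,-2) = (f(1,0),f(0,1),f(1,1))
replace slot 1: 2·((-3)+(-2)) − 5 = -15 → (-15,-3,-2)

-15,-3,-2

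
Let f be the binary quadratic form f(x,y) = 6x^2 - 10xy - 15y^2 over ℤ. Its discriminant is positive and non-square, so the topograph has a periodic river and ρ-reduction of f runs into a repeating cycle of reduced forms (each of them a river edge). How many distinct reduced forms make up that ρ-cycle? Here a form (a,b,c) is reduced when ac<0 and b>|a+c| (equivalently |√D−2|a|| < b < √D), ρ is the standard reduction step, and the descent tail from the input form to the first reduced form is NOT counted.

D = 460, ⌊√D⌋ = 21
descent: ρ → (-15,10,6)  [lands on river]
river: ρ → (6,14,-11)
river: ρ → (-11,8,9)
river: ρ → (9,10,-10)
river: ρ → (-10,10,9)
river: ρ → (9,8,-11)
river: ρ → (-11,14,6)
river: ρ → (6,10,-15)
river: ρ → (-15,20,1)
river: ρ → (1,20,-15)
ρ-cycle length = 10 (tail of 1 descent step not counted)

10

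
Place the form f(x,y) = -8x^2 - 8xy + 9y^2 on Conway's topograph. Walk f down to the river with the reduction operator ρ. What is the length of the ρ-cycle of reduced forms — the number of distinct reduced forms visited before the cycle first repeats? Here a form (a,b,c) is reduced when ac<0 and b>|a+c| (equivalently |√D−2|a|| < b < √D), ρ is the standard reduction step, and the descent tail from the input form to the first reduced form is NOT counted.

D = 352, ⌊√D⌋ = 18
descent: ρ → (9,8,-8)  [lands on river]
river: ρ → (-8,8,9)
river: ρ → (9,10,-7)
river: ρ → (-7,18,1)
river: ρ → (1,18,-7)
river: ρ → (-7,10,9)
ρ-cycle length = 6 (tail of 1 descent step not counted)

6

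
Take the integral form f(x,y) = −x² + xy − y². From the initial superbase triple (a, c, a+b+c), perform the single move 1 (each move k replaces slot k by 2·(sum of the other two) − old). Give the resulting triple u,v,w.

start (-1,-1,-1) = (f(1,0),f(0,1),f(1,1))
replace slot 1: 2·((-1)+(-1)) − (-1) = -3 → (-3,-1,-1)

-3,-1,-1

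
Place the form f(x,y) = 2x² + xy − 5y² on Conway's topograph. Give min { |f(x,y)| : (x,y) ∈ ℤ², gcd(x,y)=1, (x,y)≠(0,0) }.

descent: ρ → (-5,-1,2)
descent: ρ → (2,5,-2)  [lands on river]
river: ρ → (-2,3,4)
river: ρ → (4,5,-1)
river: ρ → (-1,5,4)
river: ρ → (4,3,-2)
river: ρ → (-2,5,2)
river: ρ → (2,3,-4)
river: ρ → (-4,5,1)
river: ρ → (1,5,-4)
river: ρ → (-4,3,2)
closes: descent 2, river 10
min |a| on river = 1

1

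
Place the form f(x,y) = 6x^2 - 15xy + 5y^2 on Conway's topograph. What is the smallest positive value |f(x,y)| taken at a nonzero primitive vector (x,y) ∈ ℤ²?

descent: ρ → (5,5,-4)  [lands on river]
river: ρ → (-4,3,6)
river: ρ → (6,9,-1)
river: ρ → (-1,9,6)
river: ρ → (6,3,-4)
river: ρ → (-4,5,5)
closes: descent 1, river 6
min |a| on river = 1

1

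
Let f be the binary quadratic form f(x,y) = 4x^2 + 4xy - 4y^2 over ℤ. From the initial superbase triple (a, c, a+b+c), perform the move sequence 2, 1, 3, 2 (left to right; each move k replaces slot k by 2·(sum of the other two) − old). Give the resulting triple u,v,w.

start (4,-4,4) = (f(1,0),f(0,1),f(1,1))
replace slot 2: 2·(4+4) − (-4) = 20 → (4,20,4)
replace slot 1: 2·(20+4) − 4 = 44 → (44,20,4)
replace slot 3: 2·(44+20) − 4 = 124 → (44,20,124)
replace slot 2: 2·(44+124) − 20 = 316 → (44,316,124)

44,316,124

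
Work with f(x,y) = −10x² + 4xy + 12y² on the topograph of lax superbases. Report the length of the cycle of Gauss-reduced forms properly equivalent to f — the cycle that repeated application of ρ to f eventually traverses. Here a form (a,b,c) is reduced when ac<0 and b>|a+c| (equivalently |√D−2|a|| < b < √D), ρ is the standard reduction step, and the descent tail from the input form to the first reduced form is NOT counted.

D = 496, ⌊√D⌋ = 22
river: ρ → (12,20,-2)
river: ρ → (-2,20,12)
river: ρ → (12,4,-10)
river: ρ → (-10,16,6)
river: ρ → (6,20,-4)
river: ρ → (-4,20,6)
river: ρ → (6,16,-10)
river: ρ → (-10,4,12)
ρ-cycle length = 8 (tail of 0 descent steps not counted)

8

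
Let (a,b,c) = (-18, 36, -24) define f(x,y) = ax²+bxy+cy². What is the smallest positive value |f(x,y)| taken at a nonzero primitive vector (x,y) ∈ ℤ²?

translate: b→0 (≡-36 mod 36), so (18,-36,24)→(18,0,6)
flip: (18,0,6)→(6,0,18)
reduced (well bottom): (6,0,18) with a≤c, −a<b≤a
well minimum |f| = |-6| = 6 (negative-definite)

6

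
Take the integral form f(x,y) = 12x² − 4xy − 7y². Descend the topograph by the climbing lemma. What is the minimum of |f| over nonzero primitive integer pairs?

descent: ρ → (-7,18,1)  [lands on river]
river: ρ → (1,18,-7)
river: ρ → (-7,10,9)
river: ρ → (9,8,-8)
river: ρ → (-8,8,9)
river: ρ → (9,10,-7)
closes: descent 1, river 6
min |a| on river = 1

1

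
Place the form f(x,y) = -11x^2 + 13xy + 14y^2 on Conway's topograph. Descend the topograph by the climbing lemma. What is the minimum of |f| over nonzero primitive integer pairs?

river: ρ → (14,15,-10)
river: ρ → (-10,25,4)
river: ρ → (4,23,-16)
river: ρ → (-16,9,11)
river: ρ → (11,13,-14)
river: ρ → (-14,15,10)
river: ρ → (10,25,-4)
river: ρ → (-4,23,16)
river: ρ → (16,9,-11)
river: ρ → (-11,13,14)
closes: descent 0, river 10
min |a| on river = 4

4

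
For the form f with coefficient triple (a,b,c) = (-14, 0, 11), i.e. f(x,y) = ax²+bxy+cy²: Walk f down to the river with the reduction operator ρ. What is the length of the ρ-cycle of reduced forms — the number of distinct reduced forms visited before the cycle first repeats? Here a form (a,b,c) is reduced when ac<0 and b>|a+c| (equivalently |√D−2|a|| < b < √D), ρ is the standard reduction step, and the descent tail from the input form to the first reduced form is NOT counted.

D = 616, ⌊√D⌋ = 24
descent: ρ → (11,22,-3)  [lands on river]
river: ρ → (-3,20,18)
river: ρ → (18,16,-5)
river: ρ → (-5,24,2)
river: ρ → (2,24,-5)
river: ρ → (-5,16,18)
river: ρ → (18,20,-3)
river: ρ → (-3,22,11)
ρ-cycle length = 8 (tail of 1 descent step not counted)

8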